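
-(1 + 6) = -7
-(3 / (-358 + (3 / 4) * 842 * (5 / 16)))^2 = -9216 / 26429881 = -0.00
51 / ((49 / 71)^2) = 257091 / 2401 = 107.08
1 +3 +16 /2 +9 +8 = 29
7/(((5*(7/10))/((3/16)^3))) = 0.01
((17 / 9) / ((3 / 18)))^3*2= 78608 / 27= 2911.41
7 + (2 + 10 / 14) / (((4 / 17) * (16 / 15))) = 7981 / 448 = 17.81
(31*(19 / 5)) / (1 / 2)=1178 / 5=235.60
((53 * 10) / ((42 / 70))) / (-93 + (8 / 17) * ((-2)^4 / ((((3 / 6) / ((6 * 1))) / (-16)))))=-45050 / 78471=-0.57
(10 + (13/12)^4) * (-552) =-5426183/864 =-6280.30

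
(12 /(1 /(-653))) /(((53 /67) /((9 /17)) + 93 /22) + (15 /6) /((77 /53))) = -363833316 /345551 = -1052.91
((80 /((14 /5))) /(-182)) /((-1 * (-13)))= -100 /8281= -0.01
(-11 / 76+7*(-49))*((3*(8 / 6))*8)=-208632 / 19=-10980.63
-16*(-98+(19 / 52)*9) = 19700 / 13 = 1515.38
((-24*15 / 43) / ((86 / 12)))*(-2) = 2.34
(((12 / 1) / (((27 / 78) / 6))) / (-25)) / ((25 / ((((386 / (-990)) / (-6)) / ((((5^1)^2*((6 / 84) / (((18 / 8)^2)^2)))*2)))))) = -4267809 / 27500000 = -0.16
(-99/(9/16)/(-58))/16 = 11/58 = 0.19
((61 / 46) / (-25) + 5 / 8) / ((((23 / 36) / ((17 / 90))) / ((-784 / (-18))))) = 1461082 / 198375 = 7.37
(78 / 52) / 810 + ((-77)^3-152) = -246609899 / 540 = -456685.00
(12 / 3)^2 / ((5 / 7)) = 112 / 5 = 22.40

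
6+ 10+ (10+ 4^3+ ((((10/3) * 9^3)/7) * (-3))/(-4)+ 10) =5045/14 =360.36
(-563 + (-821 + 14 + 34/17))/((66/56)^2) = -119168/121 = -984.86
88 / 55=8 / 5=1.60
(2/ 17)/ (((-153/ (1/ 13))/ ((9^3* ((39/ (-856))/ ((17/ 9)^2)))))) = 19683/ 35746988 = 0.00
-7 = -7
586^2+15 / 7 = 343398.14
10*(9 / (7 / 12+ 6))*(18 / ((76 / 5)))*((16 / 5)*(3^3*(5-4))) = 2099520 / 1501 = 1398.75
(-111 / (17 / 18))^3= -7976023992 / 4913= -1623452.88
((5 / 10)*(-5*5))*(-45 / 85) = 225 / 34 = 6.62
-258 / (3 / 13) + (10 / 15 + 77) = -3121 / 3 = -1040.33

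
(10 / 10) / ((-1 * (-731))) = 1 / 731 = 0.00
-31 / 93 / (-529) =1 / 1587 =0.00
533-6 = 527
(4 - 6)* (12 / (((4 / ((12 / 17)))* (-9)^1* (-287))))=-8 / 4879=-0.00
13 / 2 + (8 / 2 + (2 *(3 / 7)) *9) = 255 / 14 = 18.21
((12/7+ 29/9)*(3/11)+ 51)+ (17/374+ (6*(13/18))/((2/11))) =17608/231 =76.23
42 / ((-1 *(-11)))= 42 / 11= 3.82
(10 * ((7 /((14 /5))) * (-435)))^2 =118265625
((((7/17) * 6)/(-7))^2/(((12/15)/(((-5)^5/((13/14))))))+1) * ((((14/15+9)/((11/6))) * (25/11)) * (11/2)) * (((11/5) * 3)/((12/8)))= -585567914/3757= -155860.50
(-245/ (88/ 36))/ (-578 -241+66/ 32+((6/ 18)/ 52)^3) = 119587104/ 974736587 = 0.12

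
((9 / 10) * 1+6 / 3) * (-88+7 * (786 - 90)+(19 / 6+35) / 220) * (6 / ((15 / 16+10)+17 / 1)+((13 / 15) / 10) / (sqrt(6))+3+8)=2380796093 * sqrt(6) / 11880000+102007955677 / 655600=156085.69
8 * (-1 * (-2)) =16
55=55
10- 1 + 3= 12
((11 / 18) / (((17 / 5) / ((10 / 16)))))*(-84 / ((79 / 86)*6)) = -82775 / 48348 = -1.71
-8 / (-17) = 8 / 17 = 0.47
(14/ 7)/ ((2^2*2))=1/ 4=0.25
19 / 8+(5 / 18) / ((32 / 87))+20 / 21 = 1829 / 448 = 4.08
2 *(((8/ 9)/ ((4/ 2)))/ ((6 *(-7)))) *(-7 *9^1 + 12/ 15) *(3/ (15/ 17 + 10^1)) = 21148/ 58275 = 0.36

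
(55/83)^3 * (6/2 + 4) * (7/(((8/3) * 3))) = 8152375/4574296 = 1.78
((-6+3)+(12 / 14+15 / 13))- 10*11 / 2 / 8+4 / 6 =-15719 / 2184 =-7.20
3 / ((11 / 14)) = 42 / 11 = 3.82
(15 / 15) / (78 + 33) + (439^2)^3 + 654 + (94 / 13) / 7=72302196740377584040 / 10101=7157924635222016.04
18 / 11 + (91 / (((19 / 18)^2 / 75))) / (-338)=-851076 / 51623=-16.49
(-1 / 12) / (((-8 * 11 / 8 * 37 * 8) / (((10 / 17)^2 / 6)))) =25 / 16937712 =0.00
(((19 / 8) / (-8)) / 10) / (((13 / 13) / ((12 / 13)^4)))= -3078 / 142805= -0.02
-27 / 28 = -0.96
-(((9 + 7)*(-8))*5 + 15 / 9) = 1915 / 3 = 638.33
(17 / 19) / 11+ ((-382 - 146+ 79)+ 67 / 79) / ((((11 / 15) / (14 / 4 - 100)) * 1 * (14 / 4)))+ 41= 1952145078 / 115577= 16890.43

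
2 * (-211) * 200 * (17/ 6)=-717400/ 3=-239133.33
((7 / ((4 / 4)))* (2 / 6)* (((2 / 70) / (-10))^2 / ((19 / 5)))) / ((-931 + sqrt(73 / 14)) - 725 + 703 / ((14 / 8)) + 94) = -4061 / 940024456125 - sqrt(1022) / 3760097824500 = -0.00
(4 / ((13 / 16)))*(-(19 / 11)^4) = -8340544 / 190333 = -43.82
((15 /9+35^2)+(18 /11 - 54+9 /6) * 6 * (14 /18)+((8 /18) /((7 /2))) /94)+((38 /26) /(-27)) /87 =109331325008 /110513403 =989.30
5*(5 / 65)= 5 / 13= 0.38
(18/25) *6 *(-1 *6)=-648/25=-25.92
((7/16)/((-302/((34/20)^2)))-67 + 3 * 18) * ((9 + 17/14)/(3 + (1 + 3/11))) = -31.09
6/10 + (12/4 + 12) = 78/5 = 15.60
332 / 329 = 1.01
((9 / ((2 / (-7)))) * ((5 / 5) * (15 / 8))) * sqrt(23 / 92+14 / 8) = -83.53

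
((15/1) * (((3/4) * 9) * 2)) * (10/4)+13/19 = 506.93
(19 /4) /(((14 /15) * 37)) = 285 /2072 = 0.14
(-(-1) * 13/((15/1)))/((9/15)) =13/9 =1.44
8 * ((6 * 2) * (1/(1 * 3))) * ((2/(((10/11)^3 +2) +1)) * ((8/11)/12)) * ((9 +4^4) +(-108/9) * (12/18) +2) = 4011392/14979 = 267.80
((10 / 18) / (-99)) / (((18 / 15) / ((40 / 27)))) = -500 / 72171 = -0.01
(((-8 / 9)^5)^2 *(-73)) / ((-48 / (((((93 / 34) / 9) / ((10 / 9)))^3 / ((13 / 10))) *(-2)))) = -9121533263872 / 618603980298525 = -0.01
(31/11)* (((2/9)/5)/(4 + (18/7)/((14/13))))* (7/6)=0.02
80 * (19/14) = 760/7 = 108.57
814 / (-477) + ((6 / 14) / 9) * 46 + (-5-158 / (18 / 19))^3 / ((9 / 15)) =-6854445975592 / 811377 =-8447917.52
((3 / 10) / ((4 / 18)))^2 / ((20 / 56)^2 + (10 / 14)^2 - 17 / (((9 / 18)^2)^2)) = -11907 / 1772900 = -0.01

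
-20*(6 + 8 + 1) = -300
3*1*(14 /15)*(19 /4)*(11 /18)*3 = 1463 /60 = 24.38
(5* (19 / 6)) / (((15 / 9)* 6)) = 19 / 12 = 1.58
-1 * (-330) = 330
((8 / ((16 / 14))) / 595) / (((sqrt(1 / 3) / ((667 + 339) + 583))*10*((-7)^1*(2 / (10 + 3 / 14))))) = -32461*sqrt(3) / 23800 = -2.36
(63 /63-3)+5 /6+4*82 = 1961 /6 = 326.83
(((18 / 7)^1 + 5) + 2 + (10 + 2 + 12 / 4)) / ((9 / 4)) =688 / 63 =10.92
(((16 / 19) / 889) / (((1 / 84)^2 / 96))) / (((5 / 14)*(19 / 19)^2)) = 21676032 / 12065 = 1796.60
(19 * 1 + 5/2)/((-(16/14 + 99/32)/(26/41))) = -9632/2993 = -3.22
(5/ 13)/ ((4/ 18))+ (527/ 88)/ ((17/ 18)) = 4617/ 572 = 8.07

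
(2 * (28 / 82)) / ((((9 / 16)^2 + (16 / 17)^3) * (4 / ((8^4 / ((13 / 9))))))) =46364884992 / 110142851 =420.95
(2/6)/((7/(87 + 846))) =311/7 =44.43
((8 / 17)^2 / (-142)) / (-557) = 0.00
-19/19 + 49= 48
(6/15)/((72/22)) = 11/90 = 0.12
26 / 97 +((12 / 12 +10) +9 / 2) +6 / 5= 16459 / 970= 16.97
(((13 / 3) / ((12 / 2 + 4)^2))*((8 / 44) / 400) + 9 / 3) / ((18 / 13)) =25740169 / 11880000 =2.17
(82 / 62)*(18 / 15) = 1.59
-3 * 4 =-12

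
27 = 27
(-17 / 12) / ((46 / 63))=-1.94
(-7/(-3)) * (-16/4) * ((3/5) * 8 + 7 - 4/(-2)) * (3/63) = -92/15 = -6.13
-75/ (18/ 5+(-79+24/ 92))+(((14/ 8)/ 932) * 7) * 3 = 33424227/ 32213648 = 1.04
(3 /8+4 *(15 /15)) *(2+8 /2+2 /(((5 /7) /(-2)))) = 7 /4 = 1.75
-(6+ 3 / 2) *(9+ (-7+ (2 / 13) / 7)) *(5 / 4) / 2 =-1725 / 182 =-9.48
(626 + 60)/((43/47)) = 32242/43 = 749.81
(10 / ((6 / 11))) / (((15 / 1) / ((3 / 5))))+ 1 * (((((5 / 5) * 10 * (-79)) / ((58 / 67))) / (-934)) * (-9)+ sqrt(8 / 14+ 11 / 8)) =-3274829 / 406290+ sqrt(1526) / 28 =-6.67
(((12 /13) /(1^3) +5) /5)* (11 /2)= 847 /130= 6.52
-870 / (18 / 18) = -870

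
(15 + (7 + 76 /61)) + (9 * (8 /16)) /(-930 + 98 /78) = 102701345 /4418962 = 23.24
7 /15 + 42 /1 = 637 /15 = 42.47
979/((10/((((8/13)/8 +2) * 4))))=52866/65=813.32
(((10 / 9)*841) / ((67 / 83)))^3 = 340112242244627000 / 219256227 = 1551209043.86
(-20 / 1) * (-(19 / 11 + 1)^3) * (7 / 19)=149.47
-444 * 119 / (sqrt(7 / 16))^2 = -120768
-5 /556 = -0.01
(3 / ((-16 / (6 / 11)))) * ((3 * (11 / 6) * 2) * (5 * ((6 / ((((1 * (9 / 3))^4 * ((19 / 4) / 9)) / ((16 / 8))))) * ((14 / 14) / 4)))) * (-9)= 135 / 38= 3.55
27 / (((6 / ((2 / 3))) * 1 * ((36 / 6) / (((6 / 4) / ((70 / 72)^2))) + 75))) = 972 / 25525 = 0.04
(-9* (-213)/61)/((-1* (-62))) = 1917/3782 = 0.51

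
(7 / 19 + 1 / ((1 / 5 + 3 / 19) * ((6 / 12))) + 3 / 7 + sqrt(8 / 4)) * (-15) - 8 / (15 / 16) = -3537733 / 33915 - 15 * sqrt(2) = -125.52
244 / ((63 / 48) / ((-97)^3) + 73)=3.34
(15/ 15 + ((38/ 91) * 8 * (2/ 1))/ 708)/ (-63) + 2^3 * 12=95.98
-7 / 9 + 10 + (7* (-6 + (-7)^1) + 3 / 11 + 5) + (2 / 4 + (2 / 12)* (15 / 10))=-29999 / 396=-75.76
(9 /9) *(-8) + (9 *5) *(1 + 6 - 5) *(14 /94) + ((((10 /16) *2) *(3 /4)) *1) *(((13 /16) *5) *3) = 202499 /12032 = 16.83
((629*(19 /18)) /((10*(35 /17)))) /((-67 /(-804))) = 203167 /525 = 386.98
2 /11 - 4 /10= -12 /55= -0.22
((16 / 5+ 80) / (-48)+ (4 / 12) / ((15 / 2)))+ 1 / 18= -49 / 30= -1.63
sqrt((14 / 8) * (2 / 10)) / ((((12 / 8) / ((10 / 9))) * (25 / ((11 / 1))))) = 22 * sqrt(35) / 675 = 0.19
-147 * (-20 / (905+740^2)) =0.01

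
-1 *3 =-3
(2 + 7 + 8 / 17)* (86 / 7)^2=170108 / 119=1429.48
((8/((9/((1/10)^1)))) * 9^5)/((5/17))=446148/25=17845.92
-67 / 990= -0.07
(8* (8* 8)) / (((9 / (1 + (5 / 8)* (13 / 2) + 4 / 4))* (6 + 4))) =1552 / 45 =34.49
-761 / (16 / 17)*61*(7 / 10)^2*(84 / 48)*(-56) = 1894765957 / 800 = 2368457.45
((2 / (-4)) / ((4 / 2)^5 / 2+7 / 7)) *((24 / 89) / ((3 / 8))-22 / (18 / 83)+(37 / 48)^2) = 6844165 / 2323968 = 2.95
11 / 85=0.13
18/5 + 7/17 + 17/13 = 5878/1105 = 5.32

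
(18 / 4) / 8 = 0.56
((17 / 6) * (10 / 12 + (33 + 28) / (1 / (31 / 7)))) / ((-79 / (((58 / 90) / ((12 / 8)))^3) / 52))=-490745897512 / 12245286375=-40.08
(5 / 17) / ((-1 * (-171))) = 5 / 2907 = 0.00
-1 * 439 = -439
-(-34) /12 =17 /6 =2.83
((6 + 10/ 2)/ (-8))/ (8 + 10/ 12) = -33/ 212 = -0.16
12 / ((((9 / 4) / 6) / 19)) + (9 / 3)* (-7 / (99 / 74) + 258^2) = 6609382 / 33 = 200284.30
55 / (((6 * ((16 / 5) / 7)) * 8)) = 1925 / 768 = 2.51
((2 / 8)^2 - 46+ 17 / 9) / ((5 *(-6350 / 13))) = 82459 / 4572000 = 0.02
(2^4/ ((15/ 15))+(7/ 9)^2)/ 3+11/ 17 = 25538/ 4131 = 6.18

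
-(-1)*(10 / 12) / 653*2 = 5 / 1959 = 0.00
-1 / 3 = -0.33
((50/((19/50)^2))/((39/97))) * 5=60625000/14079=4306.06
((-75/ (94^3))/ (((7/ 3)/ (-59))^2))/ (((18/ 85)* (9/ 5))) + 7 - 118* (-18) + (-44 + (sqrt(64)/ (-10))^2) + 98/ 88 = 140255309525321/ 67152716400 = 2088.60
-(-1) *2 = 2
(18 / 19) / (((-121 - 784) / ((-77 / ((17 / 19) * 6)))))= 231 / 15385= 0.02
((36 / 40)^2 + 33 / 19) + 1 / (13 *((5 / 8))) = 65947 / 24700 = 2.67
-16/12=-4/3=-1.33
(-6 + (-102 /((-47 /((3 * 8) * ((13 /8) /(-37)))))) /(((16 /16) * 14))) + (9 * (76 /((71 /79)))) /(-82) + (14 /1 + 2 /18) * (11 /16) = -29306756993 /5102726832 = -5.74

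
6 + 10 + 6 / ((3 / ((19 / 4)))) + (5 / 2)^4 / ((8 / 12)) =2691 / 32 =84.09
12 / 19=0.63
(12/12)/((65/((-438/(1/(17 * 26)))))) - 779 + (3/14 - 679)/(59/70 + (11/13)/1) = -31964094/7685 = -4159.28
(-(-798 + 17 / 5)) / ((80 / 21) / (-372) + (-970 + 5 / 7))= -0.82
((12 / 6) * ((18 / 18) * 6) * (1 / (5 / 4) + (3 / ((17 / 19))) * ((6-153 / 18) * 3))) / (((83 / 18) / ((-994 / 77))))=63475704 / 77605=817.93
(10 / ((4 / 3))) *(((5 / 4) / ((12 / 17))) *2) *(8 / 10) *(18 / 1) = 765 / 2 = 382.50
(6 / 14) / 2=3 / 14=0.21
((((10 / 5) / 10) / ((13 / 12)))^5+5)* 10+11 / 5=12113931789 / 232058125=52.20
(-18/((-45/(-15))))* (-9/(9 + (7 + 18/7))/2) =189/130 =1.45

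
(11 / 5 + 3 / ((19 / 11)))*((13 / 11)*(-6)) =-2652 / 95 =-27.92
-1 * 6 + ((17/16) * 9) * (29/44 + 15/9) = 11433/704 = 16.24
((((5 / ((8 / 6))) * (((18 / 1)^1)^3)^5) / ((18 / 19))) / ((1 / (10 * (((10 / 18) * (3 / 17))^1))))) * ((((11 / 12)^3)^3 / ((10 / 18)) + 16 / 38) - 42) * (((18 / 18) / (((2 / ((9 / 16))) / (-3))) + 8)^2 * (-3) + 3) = 160739762546694853108630.10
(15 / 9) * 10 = 50 / 3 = 16.67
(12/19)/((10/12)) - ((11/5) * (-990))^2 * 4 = -18974735.24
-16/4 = -4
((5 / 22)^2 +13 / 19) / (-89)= -6767 / 818444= -0.01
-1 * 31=-31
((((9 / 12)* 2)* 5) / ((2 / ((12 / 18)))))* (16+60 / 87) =1210 / 29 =41.72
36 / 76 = 9 / 19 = 0.47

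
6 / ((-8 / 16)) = -12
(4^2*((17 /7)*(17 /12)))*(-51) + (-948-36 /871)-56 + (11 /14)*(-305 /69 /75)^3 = -51529953809023961 /13519705767750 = -3811.47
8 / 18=4 / 9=0.44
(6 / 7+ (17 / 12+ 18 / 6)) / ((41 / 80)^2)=708800 / 35301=20.08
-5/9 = -0.56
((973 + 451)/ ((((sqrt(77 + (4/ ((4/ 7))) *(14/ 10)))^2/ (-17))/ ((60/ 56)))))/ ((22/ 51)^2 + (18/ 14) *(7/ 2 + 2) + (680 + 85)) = -472237560/ 1220450749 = -0.39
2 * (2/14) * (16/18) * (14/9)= 32/81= 0.40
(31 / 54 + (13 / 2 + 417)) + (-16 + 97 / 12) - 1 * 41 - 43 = 35873 / 108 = 332.16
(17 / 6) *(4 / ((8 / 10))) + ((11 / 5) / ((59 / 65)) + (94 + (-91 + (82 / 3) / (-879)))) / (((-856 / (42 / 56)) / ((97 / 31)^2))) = 1204800752411 / 85323376752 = 14.12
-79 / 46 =-1.72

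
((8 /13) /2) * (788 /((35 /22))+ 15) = 71444 /455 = 157.02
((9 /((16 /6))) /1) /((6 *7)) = 9 /112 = 0.08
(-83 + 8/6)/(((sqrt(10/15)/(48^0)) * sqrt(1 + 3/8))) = -490 * sqrt(33)/33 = -85.30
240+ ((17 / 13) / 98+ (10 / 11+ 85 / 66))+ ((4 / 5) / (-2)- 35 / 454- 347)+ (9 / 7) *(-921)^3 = -47929470917085113 / 47717670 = -1004438626.55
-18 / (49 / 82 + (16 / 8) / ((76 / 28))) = -3116 / 231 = -13.49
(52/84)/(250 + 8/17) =221/89418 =0.00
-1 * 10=-10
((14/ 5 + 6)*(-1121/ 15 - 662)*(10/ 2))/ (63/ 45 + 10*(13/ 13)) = -486244/ 171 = -2843.53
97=97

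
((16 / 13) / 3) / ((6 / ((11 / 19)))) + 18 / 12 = 6845 / 4446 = 1.54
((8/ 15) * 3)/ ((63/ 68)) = 1.73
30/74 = 15/37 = 0.41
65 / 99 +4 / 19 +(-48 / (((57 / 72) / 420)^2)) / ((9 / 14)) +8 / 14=-5257521201721 / 250173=-21015542.05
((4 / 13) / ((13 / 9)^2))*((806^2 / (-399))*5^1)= -2075760 / 1729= -1200.56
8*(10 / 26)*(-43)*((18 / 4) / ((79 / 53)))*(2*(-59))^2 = -5561736.40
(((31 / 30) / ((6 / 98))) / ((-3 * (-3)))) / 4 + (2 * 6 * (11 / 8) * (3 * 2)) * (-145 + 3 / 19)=-882702659 / 61560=-14338.90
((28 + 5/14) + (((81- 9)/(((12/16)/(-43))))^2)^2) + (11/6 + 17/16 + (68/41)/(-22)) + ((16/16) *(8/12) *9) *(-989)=44002218548252322319/151536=290374686861553.18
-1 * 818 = -818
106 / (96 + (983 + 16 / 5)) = 530 / 5411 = 0.10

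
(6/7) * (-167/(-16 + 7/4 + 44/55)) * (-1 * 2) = -40080/1883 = -21.29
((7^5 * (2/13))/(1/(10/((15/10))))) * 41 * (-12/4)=-27563480/13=-2120267.69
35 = 35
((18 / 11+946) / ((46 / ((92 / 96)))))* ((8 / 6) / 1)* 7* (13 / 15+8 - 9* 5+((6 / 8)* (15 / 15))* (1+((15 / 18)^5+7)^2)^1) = 20985069359933 / 19953838080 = 1051.68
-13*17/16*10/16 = -1105/128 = -8.63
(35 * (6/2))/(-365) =-21/73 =-0.29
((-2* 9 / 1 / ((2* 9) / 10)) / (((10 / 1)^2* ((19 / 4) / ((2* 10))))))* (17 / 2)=-68 / 19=-3.58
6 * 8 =48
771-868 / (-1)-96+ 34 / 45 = 69469 / 45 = 1543.76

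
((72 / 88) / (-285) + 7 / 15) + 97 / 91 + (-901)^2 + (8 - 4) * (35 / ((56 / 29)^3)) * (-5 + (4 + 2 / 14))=726267275994959 / 894653760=811785.86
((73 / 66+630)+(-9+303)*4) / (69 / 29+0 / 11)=3458801 / 4554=759.51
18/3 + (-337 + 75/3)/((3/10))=-1034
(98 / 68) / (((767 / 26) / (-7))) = -343 / 1003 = -0.34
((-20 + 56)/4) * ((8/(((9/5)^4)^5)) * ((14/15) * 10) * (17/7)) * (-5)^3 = -6484985351562500000/4052555153018976267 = -1.60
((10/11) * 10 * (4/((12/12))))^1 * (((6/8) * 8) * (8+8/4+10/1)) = 4363.64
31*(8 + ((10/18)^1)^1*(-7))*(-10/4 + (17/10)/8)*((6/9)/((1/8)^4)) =-35823104/45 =-796068.98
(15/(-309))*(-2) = 10/103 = 0.10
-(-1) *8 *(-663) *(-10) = 53040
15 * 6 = 90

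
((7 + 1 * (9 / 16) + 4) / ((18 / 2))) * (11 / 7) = 2035 / 1008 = 2.02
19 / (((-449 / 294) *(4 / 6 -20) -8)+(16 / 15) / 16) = 41895 / 47612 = 0.88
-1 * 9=-9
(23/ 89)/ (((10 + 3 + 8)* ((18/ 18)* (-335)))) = -23/ 626115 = -0.00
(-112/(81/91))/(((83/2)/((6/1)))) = -40768/2241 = -18.19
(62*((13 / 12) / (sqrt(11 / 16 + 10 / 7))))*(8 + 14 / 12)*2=44330*sqrt(1659) / 2133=846.51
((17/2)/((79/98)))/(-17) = -49/79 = -0.62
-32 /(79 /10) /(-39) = 320 /3081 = 0.10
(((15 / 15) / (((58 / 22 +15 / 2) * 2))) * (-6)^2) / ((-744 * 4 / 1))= -33 / 55304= -0.00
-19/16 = -1.19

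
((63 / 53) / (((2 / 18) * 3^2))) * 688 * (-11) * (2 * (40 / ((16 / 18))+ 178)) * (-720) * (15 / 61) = 2296573171200 / 3233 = 710353594.56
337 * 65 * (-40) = -876200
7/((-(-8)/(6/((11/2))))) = 21/22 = 0.95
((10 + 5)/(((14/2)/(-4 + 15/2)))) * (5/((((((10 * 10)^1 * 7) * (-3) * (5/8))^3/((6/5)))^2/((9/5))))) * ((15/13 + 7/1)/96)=424/262545261383056640625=0.00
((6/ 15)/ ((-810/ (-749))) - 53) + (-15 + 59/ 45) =-134296/ 2025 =-66.32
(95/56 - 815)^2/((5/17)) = 7052779885/3136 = 2248973.18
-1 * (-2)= 2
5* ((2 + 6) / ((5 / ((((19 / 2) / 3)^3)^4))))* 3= 2213314919066161 / 90699264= 24402788.09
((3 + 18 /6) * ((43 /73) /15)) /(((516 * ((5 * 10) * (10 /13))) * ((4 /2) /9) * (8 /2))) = 39 /2920000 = 0.00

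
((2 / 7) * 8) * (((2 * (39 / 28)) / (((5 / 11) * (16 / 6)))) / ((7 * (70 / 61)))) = 78507 / 120050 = 0.65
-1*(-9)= 9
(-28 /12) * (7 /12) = -1.36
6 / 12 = 1 / 2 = 0.50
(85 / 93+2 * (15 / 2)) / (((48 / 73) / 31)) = 13505 / 18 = 750.28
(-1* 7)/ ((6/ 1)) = -7/ 6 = -1.17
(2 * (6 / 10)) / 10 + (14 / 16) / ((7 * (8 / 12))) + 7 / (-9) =-1693 / 3600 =-0.47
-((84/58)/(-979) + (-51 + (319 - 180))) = -2498366/28391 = -88.00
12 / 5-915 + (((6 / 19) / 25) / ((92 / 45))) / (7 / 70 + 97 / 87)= -2107679022 / 2309545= -912.59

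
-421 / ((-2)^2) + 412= 1227 / 4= 306.75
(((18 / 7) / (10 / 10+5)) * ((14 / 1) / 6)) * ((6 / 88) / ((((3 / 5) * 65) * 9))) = 1 / 5148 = 0.00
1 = 1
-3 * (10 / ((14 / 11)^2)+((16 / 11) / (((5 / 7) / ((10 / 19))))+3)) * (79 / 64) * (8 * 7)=-49732791 / 23408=-2124.61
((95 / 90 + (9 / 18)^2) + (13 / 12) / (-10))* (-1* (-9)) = 431 / 40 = 10.78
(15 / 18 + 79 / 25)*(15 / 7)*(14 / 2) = 599 / 10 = 59.90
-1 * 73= -73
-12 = -12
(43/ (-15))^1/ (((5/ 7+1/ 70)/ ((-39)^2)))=-101738/ 17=-5984.59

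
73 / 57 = 1.28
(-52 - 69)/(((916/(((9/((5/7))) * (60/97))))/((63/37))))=-1440747/821881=-1.75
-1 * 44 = -44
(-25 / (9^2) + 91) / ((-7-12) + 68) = 1.85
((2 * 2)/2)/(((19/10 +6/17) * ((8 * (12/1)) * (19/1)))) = 85/174648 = 0.00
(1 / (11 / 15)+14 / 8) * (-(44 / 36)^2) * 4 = -1507 / 81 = -18.60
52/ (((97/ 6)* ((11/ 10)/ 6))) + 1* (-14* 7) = -85846/ 1067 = -80.46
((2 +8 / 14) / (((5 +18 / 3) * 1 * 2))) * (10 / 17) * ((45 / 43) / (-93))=-1350 / 1744897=-0.00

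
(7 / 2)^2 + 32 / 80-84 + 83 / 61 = -85387 / 1220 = -69.99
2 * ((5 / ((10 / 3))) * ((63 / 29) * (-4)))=-756 / 29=-26.07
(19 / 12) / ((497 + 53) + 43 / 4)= 19 / 6729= 0.00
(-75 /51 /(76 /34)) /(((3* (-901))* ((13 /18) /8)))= 0.00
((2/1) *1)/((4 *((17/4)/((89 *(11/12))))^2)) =958441/5202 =184.24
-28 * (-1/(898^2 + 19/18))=72/2073613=0.00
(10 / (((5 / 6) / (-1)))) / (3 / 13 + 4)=-156 / 55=-2.84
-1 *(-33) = 33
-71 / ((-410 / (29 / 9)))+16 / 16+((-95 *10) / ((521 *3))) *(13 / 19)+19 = 38723039 / 1922490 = 20.14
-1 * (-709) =709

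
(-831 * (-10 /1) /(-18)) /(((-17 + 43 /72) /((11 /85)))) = 73128 /20077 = 3.64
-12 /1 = -12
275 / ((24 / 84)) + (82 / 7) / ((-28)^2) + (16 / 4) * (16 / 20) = 13249609 / 13720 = 965.71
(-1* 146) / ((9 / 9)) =-146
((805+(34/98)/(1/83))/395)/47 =40856/909685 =0.04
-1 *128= -128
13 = 13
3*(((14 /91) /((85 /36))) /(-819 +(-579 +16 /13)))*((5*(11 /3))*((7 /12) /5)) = -33 /110245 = -0.00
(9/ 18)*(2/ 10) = 1/ 10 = 0.10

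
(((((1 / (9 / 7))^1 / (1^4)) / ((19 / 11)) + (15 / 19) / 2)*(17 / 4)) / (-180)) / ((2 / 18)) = -4913 / 27360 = -0.18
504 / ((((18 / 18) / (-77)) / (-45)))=1746360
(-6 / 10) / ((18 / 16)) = -8 / 15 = -0.53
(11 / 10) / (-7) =-11 / 70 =-0.16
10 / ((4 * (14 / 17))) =85 / 28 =3.04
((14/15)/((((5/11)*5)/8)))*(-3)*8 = -9856/125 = -78.85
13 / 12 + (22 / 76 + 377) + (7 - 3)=87181 / 228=382.37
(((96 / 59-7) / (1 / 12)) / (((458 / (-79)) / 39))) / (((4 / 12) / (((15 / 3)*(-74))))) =-6504668820 / 13511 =-481435.04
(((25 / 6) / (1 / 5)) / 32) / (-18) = -125 / 3456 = -0.04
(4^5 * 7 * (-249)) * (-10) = 17848320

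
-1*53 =-53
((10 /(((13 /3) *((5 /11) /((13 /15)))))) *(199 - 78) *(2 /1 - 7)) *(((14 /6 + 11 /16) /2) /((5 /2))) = -38599 /24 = -1608.29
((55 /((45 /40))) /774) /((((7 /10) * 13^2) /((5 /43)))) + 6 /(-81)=-13113202 /177176727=-0.07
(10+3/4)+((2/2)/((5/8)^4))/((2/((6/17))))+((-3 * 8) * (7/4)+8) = -938973/42500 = -22.09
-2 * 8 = -16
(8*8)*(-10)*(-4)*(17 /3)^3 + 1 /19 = 238968347 /513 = 465825.24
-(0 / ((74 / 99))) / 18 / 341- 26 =-26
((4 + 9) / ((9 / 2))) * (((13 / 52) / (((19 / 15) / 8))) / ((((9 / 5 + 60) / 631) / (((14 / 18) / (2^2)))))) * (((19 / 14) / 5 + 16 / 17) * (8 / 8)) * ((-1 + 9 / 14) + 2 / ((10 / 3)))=3945643 / 1479492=2.67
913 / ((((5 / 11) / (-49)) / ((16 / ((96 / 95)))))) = -1558338.83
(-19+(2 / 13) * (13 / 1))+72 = 55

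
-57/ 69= -19/ 23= -0.83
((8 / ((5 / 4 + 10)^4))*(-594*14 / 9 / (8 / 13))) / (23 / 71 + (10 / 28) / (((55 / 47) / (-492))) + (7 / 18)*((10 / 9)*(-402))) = 5603806208 / 2417686329375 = 0.00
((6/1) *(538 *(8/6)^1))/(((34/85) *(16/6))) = 4035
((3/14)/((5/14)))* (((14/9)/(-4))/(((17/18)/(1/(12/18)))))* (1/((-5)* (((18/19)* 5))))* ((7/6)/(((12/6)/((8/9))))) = 931/114750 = 0.01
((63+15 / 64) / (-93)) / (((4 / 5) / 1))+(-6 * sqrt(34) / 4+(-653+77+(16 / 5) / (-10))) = -114510513 / 198400 - 3 * sqrt(34) / 2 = -585.92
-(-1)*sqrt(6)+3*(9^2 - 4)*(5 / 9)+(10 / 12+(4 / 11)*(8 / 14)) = sqrt(6)+59771 / 462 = 131.82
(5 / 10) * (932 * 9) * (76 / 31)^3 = 1841065344 / 29791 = 61799.38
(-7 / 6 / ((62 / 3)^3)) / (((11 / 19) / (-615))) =736155 / 5243216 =0.14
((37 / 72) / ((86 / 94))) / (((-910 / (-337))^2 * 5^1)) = 197496491 / 12818988000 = 0.02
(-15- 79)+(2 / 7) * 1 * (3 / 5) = -93.83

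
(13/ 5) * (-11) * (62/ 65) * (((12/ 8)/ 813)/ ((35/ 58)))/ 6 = -9889/ 711375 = -0.01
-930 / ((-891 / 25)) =7750 / 297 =26.09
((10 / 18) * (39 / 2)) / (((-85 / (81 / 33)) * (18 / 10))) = -65 / 374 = -0.17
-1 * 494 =-494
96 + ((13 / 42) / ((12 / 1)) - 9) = 43861 / 504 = 87.03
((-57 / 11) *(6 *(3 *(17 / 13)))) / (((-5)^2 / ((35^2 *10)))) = -8546580 / 143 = -59766.29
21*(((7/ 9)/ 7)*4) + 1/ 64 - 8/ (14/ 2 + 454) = 825959/ 88512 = 9.33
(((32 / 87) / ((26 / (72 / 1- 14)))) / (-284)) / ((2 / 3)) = -4 / 923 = -0.00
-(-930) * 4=3720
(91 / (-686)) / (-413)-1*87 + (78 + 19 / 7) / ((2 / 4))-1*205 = -5284735 / 40474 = -130.57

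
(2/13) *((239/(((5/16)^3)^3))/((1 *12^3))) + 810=1068541560622/685546875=1558.67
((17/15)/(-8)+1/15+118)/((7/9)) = 42453/280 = 151.62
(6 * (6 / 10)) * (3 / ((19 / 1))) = 54 / 95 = 0.57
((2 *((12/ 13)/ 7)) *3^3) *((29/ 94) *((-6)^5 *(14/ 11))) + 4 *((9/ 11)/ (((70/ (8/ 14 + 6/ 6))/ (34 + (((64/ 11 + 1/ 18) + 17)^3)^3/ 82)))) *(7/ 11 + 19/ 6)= 122951604870146515932531231737580066113/ 21051317905848557087910589440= 5840565679.55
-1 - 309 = -310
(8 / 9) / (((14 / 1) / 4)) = 16 / 63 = 0.25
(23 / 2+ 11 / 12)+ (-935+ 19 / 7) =-77269 / 84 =-919.87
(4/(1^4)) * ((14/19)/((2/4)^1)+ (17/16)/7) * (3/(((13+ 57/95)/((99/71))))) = 5136615/2568496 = 2.00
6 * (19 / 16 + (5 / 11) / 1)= 867 / 88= 9.85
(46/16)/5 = 23/40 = 0.58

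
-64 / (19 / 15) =-960 / 19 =-50.53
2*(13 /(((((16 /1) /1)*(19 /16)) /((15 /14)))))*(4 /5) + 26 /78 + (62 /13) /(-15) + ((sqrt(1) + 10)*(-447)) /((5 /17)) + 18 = -144359498 /8645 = -16698.61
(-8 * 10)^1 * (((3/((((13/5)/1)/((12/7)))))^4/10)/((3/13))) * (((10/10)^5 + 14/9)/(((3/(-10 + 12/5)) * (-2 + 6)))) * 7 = 4530816000/753571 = 6012.46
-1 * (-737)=737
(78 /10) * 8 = 312 /5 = 62.40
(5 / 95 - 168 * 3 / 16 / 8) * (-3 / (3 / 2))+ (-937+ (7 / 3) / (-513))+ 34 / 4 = -11336087 / 12312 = -920.73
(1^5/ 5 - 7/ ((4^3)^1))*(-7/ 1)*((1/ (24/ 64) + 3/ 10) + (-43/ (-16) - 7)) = 65569/ 76800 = 0.85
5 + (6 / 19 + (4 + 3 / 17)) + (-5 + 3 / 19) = 1502 / 323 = 4.65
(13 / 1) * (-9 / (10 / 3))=-351 / 10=-35.10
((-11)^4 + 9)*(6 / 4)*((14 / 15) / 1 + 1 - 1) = 20510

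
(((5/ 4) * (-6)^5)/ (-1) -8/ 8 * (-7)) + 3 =9730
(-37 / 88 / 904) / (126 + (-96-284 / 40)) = -185 / 9108704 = -0.00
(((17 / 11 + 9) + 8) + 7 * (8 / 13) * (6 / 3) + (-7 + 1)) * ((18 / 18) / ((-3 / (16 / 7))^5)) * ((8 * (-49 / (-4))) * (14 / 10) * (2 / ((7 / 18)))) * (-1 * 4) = 101535711232 / 6621615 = 15333.98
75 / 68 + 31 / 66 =3529 / 2244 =1.57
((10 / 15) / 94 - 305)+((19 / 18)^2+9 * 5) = -3942205 / 15228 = -258.88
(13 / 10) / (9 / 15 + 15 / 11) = 143 / 216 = 0.66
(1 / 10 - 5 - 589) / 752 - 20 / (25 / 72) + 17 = -311251 / 7520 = -41.39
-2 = -2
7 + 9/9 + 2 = 10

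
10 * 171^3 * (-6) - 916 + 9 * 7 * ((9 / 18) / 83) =-49802253553 / 166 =-300013575.62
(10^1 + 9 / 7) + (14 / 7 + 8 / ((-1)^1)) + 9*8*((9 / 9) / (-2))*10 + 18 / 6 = -351.71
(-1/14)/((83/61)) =-61/1162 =-0.05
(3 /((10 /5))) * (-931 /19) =-73.50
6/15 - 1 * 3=-13/5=-2.60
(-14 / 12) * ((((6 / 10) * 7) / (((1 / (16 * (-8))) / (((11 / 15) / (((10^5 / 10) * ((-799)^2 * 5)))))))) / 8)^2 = -41503 / 14925140507849121093750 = -0.00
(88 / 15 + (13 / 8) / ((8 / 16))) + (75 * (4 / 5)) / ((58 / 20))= 51863 / 1740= 29.81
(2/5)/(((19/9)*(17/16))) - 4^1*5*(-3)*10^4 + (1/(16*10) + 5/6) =600001.02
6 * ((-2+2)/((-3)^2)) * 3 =0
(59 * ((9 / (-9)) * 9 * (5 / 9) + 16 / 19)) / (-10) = 4661 / 190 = 24.53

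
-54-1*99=-153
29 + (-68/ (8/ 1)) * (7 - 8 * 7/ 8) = 29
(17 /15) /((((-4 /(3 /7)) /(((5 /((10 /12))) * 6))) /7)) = -153 /5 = -30.60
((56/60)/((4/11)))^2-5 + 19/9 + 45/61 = 243569/54900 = 4.44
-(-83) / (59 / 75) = 6225 / 59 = 105.51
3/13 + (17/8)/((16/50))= 5717/832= 6.87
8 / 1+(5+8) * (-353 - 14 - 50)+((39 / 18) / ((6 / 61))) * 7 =-189317 / 36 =-5258.81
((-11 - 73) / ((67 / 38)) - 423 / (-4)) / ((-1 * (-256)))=15573 / 68608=0.23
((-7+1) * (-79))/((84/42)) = 237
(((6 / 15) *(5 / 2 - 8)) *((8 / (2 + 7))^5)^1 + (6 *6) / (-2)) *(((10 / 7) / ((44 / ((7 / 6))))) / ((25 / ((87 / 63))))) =-11755063 / 292292550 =-0.04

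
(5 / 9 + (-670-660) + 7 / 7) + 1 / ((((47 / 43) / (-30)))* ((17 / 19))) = -9773434 / 7191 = -1359.12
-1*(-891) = 891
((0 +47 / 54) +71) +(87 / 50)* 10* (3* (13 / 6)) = 24971 / 135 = 184.97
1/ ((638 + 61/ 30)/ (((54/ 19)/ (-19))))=-1620/ 6931561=-0.00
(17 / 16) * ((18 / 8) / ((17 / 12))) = 27 / 16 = 1.69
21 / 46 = 0.46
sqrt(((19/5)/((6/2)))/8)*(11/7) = 11*sqrt(570)/420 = 0.63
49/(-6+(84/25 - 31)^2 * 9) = 30625/4293579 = 0.01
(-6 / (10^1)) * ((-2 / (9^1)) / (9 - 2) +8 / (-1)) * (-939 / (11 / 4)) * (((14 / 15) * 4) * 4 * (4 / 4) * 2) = -3685888 / 75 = -49145.17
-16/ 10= -8/ 5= -1.60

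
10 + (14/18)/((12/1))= 1087/108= 10.06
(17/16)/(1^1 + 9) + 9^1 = 1457/160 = 9.11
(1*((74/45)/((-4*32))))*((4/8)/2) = -37/11520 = -0.00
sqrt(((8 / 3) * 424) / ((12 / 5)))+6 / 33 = 2 / 11+4 * sqrt(265) / 3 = 21.89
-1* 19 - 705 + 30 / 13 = -9382 / 13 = -721.69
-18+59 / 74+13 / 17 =-16.44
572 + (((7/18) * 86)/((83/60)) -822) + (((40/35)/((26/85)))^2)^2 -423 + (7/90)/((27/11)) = -6278105288188619/13830883884090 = -453.92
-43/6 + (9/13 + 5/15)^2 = -18601/3042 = -6.11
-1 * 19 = -19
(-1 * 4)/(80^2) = -1/1600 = -0.00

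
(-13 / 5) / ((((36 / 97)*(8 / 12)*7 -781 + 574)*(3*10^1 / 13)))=16393 / 2986650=0.01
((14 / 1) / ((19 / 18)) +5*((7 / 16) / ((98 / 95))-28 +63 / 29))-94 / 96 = -42482567 / 370272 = -114.73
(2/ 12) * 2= 1/ 3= 0.33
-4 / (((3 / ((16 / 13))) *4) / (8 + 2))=-160 / 39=-4.10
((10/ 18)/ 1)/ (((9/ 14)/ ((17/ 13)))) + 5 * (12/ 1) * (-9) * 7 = -3979150/ 1053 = -3778.87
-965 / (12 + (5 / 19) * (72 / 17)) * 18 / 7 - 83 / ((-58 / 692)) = 114806891 / 143318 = 801.06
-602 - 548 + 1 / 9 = -10349 / 9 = -1149.89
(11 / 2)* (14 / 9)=77 / 9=8.56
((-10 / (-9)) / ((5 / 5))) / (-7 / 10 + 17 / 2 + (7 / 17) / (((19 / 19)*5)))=85 / 603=0.14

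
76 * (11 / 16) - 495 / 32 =1177 / 32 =36.78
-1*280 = -280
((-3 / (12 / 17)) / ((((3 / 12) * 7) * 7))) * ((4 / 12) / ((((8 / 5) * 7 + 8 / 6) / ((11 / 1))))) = -935 / 9212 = -0.10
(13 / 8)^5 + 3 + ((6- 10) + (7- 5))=404061 / 32768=12.33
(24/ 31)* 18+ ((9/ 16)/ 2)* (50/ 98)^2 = 33365799/ 2381792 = 14.01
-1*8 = -8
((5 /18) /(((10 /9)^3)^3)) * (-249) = -26.80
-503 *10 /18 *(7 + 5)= -10060 /3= -3353.33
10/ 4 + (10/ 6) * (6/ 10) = 7/ 2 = 3.50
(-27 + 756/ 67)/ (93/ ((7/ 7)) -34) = -0.27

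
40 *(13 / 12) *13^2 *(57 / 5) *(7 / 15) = 38960.13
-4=-4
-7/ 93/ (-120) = 7/ 11160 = 0.00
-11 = -11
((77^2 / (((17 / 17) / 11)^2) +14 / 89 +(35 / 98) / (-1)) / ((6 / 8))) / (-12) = -893891365 / 11214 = -79712.09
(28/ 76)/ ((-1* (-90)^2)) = -7/ 153900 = -0.00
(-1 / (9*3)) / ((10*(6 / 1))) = -1 / 1620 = -0.00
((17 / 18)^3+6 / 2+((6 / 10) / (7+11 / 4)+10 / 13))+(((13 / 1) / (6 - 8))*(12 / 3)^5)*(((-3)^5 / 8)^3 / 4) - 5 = 17677996789183 / 379080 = 46633947.42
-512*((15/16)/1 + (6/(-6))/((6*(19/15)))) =-7840/19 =-412.63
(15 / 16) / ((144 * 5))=1 / 768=0.00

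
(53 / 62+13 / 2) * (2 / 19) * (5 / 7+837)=140736 / 217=648.55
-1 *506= -506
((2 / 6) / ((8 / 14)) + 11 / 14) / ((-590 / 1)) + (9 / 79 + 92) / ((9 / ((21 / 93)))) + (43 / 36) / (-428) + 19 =110679092161 / 5194740432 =21.31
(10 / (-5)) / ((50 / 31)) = -31 / 25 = -1.24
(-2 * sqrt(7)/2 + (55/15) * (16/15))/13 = 176/585 -sqrt(7)/13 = 0.10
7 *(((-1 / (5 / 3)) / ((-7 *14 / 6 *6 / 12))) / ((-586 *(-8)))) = 9 / 82040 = 0.00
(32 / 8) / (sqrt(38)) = 2* sqrt(38) / 19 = 0.65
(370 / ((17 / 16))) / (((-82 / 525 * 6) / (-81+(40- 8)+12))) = 9583000 / 697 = 13748.92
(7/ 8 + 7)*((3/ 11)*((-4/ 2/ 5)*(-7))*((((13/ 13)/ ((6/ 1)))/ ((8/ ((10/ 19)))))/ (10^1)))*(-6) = -1323/ 33440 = -0.04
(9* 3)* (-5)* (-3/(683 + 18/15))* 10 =20250/3421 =5.92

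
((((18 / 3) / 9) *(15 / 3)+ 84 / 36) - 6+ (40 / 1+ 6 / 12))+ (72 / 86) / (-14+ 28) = 72649 / 1806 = 40.23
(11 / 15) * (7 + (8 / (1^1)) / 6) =55 / 9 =6.11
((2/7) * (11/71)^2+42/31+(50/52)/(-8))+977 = 222579852975/227530576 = 978.24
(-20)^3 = -8000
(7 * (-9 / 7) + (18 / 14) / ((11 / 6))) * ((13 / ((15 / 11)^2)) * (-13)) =754.22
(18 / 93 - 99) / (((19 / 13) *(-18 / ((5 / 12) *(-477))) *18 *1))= -3517345 / 84816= -41.47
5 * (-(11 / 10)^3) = -1331 / 200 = -6.66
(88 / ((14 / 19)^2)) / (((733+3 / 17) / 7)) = 3553 / 2296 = 1.55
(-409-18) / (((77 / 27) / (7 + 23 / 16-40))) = 831735 / 176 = 4725.77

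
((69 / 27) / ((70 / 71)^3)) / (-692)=-8231953 / 2136204000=-0.00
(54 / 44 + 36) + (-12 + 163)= 4141 / 22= 188.23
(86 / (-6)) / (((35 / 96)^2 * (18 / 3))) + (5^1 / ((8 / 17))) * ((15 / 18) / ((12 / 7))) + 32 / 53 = -12.20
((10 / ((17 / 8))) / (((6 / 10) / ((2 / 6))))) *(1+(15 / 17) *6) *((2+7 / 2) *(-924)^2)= 22330985600 / 289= 77269846.37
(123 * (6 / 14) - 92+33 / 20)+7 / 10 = -5171 / 140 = -36.94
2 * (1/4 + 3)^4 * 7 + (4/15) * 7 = 3002489/1920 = 1563.80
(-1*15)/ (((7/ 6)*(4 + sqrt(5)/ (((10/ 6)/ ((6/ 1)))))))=450/ 427 - 405*sqrt(5)/ 427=-1.07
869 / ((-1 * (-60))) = 869 / 60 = 14.48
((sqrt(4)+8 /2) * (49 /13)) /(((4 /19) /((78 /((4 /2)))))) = 8379 /2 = 4189.50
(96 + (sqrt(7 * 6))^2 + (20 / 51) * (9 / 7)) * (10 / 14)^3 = 2060250 / 40817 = 50.48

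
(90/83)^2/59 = 8100/406451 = 0.02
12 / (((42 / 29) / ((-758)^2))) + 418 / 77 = 4760678.57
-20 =-20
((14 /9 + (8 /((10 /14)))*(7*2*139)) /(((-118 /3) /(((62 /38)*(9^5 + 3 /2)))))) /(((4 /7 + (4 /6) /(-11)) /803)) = -111018642105787647 /1322780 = -83928273867.00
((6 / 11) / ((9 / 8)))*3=16 / 11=1.45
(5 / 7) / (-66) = -5 / 462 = -0.01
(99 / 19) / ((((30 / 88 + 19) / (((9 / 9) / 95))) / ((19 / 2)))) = 2178 / 80845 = 0.03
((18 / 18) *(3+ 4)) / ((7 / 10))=10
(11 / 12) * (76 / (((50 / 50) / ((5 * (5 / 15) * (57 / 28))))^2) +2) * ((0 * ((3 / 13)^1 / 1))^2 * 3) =0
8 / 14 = 4 / 7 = 0.57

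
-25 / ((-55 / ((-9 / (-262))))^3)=729 / 119688364840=0.00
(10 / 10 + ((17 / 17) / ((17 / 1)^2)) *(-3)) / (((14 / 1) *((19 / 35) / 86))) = 61490 / 5491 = 11.20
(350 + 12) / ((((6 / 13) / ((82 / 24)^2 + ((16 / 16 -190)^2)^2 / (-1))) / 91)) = -39343502912379029 / 432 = -91072923408284.79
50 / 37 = 1.35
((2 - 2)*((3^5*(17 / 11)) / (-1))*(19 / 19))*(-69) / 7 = 0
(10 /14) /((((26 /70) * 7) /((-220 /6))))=-10.07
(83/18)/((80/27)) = 249/160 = 1.56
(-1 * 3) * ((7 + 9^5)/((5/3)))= -531504/5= -106300.80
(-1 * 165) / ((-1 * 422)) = 165 / 422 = 0.39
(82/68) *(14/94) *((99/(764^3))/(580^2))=28413/239724729819596800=0.00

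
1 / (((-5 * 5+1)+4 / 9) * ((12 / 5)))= -15 / 848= -0.02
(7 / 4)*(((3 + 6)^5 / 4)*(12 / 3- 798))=-164097171 / 8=-20512146.38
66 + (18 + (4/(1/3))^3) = 1812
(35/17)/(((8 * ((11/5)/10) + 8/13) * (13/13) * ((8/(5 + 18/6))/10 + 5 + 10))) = 56875/990862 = 0.06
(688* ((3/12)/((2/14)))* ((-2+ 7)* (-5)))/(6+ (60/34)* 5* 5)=-127925/213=-600.59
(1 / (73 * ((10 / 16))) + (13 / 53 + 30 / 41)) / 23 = 792279 / 18242335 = 0.04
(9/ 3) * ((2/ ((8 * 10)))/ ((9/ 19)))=19/ 120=0.16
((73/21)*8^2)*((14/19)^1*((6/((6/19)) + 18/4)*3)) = 219584/19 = 11557.05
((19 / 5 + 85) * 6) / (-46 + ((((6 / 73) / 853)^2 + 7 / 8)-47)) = -82635753229632 / 14288323508845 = -5.78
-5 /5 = -1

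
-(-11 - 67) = 78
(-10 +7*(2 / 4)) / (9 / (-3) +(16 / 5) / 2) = 65 / 14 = 4.64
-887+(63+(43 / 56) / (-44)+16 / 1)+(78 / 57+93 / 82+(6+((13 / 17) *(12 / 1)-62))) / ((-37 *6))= -975308993685 / 1207337824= -807.82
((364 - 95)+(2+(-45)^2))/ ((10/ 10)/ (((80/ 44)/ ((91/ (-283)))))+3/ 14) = 90967520/ 1483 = 61340.20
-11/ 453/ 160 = -11/ 72480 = -0.00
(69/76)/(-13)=-69/988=-0.07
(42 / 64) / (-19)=-0.03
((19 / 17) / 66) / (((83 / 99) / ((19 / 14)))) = 1083 / 39508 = 0.03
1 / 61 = 0.02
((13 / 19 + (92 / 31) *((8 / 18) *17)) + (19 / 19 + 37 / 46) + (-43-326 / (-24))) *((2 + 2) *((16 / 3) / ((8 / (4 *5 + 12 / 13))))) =-251.37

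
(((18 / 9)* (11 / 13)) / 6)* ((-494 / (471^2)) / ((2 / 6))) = -418 / 221841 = -0.00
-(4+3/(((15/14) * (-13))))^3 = -14886936/274625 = -54.21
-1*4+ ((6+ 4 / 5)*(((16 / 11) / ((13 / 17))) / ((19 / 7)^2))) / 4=-919172 / 258115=-3.56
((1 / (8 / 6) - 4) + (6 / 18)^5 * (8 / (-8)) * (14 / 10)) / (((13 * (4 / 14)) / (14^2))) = -5427289 / 31590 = -171.80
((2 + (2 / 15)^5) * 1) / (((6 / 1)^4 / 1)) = 759391 / 492075000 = 0.00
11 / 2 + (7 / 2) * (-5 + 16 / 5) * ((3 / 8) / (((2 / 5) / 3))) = -391 / 32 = -12.22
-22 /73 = -0.30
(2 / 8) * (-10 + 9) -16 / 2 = -33 / 4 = -8.25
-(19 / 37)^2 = -361 / 1369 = -0.26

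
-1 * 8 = -8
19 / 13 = 1.46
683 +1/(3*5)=10246/15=683.07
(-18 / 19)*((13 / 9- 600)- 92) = 654.21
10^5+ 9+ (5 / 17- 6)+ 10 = 1700226 / 17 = 100013.29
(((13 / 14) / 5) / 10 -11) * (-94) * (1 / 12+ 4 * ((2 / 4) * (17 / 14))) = 2592.92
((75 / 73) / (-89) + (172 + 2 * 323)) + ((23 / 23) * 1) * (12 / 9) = 15969401 / 19491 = 819.32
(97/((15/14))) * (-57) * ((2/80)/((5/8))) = -25802/125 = -206.42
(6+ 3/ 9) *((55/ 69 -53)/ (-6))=34219/ 621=55.10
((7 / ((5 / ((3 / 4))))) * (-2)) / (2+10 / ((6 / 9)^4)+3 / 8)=-0.04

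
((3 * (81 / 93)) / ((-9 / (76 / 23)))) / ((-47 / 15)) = 10260 / 33511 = 0.31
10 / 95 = 2 / 19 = 0.11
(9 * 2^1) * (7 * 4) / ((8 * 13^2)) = 63 / 169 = 0.37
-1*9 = -9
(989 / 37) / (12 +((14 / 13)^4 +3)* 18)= 28246829 / 95331018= 0.30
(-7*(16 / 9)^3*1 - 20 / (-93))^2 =781406496784 / 510714801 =1530.03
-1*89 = -89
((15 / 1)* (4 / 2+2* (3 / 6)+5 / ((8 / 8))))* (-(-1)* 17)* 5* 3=30600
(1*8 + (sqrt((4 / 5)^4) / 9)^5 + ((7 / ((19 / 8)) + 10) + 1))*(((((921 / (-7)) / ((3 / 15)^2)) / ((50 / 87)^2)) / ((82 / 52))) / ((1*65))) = -62084480690436939403 / 29115505371093750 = -2132.35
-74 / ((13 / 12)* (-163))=888 / 2119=0.42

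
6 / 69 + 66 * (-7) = -10624 / 23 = -461.91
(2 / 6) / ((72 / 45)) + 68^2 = 110981 / 24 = 4624.21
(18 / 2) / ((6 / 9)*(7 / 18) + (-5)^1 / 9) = -243 / 8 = -30.38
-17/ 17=-1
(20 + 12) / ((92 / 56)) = 448 / 23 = 19.48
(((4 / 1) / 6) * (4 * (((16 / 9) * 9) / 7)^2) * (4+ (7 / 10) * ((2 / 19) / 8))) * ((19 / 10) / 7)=390016 / 25725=15.16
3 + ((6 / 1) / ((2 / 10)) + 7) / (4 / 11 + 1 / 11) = 422 / 5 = 84.40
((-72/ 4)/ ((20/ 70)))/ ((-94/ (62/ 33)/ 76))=49476/ 517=95.70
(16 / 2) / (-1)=-8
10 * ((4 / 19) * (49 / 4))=490 / 19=25.79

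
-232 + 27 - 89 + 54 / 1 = -240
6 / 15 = 2 / 5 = 0.40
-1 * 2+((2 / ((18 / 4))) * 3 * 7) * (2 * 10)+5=569 / 3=189.67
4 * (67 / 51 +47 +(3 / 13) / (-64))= 2049895 / 10608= 193.24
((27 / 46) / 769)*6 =81 / 17687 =0.00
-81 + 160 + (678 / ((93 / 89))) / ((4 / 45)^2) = 20385017 / 248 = 82197.65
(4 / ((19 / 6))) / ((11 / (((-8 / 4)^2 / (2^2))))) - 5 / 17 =-637 / 3553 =-0.18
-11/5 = -2.20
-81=-81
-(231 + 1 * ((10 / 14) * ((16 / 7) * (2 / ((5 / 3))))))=-11415 / 49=-232.96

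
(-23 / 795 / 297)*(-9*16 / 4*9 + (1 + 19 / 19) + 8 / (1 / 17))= 1426 / 78705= 0.02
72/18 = 4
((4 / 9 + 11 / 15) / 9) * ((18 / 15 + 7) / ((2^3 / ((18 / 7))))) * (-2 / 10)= -2173 / 31500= -0.07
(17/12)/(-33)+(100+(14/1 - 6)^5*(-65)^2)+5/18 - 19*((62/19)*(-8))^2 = 138431952.02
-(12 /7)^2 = -144 /49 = -2.94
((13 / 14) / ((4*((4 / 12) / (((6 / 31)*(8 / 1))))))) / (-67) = -234 / 14539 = -0.02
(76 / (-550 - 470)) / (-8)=0.01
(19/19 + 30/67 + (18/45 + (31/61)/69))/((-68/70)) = -538538/282003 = -1.91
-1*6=-6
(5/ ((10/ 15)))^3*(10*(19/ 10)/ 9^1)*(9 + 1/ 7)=57000/ 7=8142.86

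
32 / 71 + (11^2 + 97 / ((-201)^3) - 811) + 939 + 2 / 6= 144016144981 / 576562671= 249.78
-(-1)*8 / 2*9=36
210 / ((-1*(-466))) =105 / 233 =0.45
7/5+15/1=82/5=16.40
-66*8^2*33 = -139392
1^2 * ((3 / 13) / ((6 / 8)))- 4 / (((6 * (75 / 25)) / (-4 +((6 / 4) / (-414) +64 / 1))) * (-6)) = 245075 / 96876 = 2.53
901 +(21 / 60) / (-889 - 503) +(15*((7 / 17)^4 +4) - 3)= 958.43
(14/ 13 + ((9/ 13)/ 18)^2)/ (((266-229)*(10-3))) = 729/ 175084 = 0.00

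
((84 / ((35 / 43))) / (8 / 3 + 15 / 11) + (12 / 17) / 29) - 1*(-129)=50694789 / 327845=154.63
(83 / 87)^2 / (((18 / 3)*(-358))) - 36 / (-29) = 20175719 / 16258212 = 1.24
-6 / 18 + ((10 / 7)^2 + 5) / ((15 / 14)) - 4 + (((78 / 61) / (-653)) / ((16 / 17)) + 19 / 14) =24045209 / 6691944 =3.59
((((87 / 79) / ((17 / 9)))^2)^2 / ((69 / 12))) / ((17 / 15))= 22552687315260 / 1271981538643591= 0.02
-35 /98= -5 /14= -0.36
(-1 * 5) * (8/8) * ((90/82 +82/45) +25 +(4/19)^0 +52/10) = -62951/369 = -170.60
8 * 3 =24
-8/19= -0.42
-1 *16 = -16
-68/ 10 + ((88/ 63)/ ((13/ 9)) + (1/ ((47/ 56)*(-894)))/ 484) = -6746707391/ 1156650495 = -5.83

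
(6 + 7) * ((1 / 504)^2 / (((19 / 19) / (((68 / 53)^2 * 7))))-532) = -44060532035 / 6370812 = -6916.00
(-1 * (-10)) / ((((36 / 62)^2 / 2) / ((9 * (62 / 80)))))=29791 / 72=413.76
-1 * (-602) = 602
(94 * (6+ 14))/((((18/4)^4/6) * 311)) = 60160/680157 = 0.09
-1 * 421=-421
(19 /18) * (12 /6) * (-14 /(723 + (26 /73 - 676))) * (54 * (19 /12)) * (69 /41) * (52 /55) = -661881948 /7795535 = -84.91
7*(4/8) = 7/2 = 3.50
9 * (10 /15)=6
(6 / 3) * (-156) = -312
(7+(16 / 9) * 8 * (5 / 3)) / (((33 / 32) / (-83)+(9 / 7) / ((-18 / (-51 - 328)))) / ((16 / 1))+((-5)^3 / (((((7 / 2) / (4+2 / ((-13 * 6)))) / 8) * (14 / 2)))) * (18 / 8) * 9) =-22440990208 / 2399681689983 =-0.01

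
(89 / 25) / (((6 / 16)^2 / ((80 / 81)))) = 91136 / 3645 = 25.00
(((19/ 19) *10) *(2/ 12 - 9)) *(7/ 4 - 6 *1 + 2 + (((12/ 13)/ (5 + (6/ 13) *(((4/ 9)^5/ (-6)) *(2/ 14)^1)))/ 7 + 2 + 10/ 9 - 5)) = 1054054780915/ 2901557268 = 363.27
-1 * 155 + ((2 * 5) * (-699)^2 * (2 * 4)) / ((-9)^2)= 4341725 / 9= 482413.89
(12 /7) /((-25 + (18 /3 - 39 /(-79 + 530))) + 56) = 0.05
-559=-559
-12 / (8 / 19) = -28.50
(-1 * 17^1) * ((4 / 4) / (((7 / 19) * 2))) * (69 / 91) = -17.49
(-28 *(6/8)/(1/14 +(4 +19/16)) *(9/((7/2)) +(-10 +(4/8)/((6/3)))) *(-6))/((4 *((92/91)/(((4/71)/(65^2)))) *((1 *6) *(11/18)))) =-531846/3438567275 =-0.00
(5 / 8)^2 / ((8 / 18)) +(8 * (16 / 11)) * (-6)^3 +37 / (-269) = -1903390289 / 757504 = -2512.71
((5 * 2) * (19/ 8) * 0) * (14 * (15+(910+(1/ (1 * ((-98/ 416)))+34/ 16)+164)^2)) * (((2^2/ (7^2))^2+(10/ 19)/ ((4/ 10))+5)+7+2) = 0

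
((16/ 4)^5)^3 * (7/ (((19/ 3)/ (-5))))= -112742891520/ 19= -5933836395.79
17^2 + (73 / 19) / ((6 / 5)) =33311 / 114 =292.20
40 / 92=10 / 23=0.43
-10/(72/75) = -125/12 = -10.42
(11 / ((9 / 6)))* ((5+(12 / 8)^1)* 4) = 572 / 3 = 190.67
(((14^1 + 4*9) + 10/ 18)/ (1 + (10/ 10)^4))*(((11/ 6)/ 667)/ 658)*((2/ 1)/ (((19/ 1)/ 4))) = 715/ 16082037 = 0.00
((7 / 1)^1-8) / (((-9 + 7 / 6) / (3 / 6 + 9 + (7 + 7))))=3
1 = 1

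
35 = 35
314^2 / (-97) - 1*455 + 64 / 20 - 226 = -821713 / 485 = -1694.25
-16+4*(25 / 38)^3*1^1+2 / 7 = -1399605 / 96026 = -14.58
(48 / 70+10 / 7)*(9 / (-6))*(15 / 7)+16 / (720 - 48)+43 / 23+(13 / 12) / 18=-1178785 / 243432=-4.84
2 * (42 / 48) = 7 / 4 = 1.75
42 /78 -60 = -773 /13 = -59.46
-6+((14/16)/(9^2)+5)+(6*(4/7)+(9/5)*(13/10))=541981/113400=4.78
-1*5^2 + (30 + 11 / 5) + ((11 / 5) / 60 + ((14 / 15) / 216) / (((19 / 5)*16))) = 17819743 / 2462400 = 7.24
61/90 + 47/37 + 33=116377/3330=34.95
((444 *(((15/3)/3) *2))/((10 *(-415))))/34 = -74/7055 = -0.01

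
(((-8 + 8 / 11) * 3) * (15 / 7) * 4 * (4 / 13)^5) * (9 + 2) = -14745600 / 2599051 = -5.67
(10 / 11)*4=40 / 11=3.64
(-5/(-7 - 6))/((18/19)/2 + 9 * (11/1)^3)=19/591786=0.00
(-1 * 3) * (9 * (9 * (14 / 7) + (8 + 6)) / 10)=-432 / 5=-86.40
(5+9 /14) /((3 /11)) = 869 /42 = 20.69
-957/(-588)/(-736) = -319/144256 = -0.00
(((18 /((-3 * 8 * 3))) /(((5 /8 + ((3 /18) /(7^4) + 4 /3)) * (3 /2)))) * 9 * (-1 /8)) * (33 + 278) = 746711 /25078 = 29.78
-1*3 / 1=-3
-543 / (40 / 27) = -14661 / 40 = -366.52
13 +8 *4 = 45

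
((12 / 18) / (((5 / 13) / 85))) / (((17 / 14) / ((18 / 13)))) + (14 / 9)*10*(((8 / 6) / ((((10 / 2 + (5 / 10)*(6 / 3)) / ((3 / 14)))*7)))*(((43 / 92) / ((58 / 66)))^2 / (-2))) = 12555428491 / 74741352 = 167.99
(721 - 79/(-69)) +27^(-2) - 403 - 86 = 233.15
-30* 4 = -120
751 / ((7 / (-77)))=-8261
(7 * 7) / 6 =49 / 6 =8.17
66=66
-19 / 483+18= 8675 / 483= 17.96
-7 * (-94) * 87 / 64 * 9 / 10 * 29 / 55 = 7470603 / 17600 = 424.47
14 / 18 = 7 / 9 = 0.78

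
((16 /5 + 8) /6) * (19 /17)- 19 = -4313 /255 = -16.91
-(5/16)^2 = -25/256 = -0.10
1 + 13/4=17/4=4.25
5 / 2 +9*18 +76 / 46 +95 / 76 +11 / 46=15423 / 92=167.64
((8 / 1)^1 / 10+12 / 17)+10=978 / 85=11.51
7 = 7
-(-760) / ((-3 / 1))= -253.33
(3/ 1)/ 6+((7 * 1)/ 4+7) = 37/ 4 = 9.25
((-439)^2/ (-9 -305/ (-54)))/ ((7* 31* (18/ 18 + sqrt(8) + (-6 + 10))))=-52034670/ 667709 + 20813868* sqrt(2)/ 667709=-33.85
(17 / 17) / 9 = 1 / 9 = 0.11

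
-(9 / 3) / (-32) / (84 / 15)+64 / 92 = 14681 / 20608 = 0.71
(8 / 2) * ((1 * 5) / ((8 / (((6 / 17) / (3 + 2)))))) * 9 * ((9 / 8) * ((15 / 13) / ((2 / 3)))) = 3.09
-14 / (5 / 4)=-56 / 5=-11.20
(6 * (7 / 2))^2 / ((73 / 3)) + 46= 4681 / 73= 64.12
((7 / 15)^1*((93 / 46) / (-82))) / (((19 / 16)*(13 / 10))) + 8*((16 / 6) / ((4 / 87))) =463.99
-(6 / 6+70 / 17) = -87 / 17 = -5.12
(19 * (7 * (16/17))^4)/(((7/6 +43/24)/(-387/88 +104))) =78613813985280/65229901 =1205180.64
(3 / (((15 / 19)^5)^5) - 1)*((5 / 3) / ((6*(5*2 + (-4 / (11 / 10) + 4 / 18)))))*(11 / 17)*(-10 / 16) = -5626035670200194876611106397556127 / 298542879329243087768554687500000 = -18.84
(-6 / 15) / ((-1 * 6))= 1 / 15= 0.07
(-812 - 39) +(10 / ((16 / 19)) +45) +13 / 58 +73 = -167249 / 232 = -720.90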